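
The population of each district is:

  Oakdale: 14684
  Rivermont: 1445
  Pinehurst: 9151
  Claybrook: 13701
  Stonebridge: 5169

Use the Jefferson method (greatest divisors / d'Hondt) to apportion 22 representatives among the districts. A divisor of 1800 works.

With modified divisor 1800: modified quotas Oakdale 8.158, Rivermont 0.803, Pinehurst 5.084, Claybrook 7.612, Stonebridge 2.872.
Rounding down: Oakdale 8, Rivermont 0, Pinehurst 5, Claybrook 7, Stonebridge 2 (total 22).

Oakdale: 8; Rivermont: 0; Pinehurst: 5; Claybrook: 7; Stonebridge: 2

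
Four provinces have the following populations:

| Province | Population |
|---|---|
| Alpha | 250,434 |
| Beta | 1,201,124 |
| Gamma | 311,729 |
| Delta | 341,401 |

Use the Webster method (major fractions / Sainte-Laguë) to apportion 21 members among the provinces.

Standard divisor 2104688/21 ≈ 100223.238; standard quotas: Alpha 2.499, Beta 11.984, Gamma 3.110, Delta 3.406.
Rounding to the nearest integer gives 2, 12, 3, 3 = 20 seats, so the divisor must be adjusted.
With modified divisor 98900: modified quotas Alpha 2.532, Beta 12.145, Gamma 3.152, Delta 3.452.
Rounding to the nearest integer: Alpha 3, Beta 12, Gamma 3, Delta 3 (total 21).

Alpha 3, Beta 12, Gamma 3, Delta 3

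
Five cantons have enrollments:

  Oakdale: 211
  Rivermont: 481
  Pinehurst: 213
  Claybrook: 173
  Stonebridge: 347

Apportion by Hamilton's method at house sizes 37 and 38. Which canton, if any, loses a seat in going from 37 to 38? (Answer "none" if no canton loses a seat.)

At 37 seats: Oakdale 5, Rivermont 12, Pinehurst 6, Claybrook 5, Stonebridge 9.
At 38 seats: Oakdale 6, Rivermont 13, Pinehurst 6, Claybrook 4, Stonebridge 9.
Claybrook drops from 5 to 4.

Claybrook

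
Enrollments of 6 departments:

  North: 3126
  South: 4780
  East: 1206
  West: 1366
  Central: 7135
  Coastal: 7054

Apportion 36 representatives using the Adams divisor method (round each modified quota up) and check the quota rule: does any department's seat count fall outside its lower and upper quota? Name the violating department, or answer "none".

Standard quotas: North 4.562, South 6.976, East 1.760, West 1.994, Central 10.413, Coastal 10.295.
Adams allocation: North 5, South 7, East 2, West 2, Central 10, Coastal 10.
Every allocation lies between the lower and upper quota.

none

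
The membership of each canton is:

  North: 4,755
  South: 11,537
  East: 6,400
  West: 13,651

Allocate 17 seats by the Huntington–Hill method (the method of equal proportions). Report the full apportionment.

North=2; South=5; East=3; West=7

With divisor 2106.38: modified quotas North 2.257, South 5.477, East 3.038, West 6.481.
Geometric-mean thresholds: North √(2·3)=2.449, South √(5·6)=5.477, East √(3·4)=3.464, West √(6·7)=6.481.
Each quota rounded against its threshold gives North 2, South 5, East 3, West 7 (total 17).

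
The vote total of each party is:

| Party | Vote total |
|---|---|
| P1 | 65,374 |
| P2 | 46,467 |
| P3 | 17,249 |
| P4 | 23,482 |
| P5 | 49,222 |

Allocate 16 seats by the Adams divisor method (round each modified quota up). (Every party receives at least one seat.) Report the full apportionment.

P1 5, P2 3, P3 2, P4 2, P5 4

Standard divisor 201794/16 ≈ 12612.125; standard quotas: P1 5.183, P2 3.684, P3 1.368, P4 1.862, P5 3.903.
Rounding up gives 6, 4, 2, 2, 4 = 18 seats, so the divisor must be adjusted.
With modified divisor 15900: modified quotas P1 4.112, P2 2.922, P3 1.085, P4 1.477, P5 3.096.
Rounding up: P1 5, P2 3, P3 2, P4 2, P5 4 (total 16).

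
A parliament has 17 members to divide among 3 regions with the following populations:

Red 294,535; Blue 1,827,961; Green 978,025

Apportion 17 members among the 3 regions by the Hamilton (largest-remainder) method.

Red: 2, Blue: 10, Green: 5

Total 3100521; standard divisor 3100521/17 ≈ 182383.588.
Standard quotas: Red 1.6149, Blue 10.0226, Green 5.3625.
Lower quotas: Red 1, Blue 10, Green 5 (sum 16, leaving 1 seat).
Remainders in descending order: Red 0.6149, Green 0.3625, Blue 0.0226.
The surplus seat goes to Red.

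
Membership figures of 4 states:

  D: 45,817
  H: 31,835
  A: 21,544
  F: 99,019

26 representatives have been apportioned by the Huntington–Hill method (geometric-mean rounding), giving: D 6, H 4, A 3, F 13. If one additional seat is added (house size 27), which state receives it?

F

Priority for the next seat is population ÷ (√(s·(s+1))).
Priorities: D 7069.717, H 7118.522, A 6219.217, F 7339.777.
Highest priority: F.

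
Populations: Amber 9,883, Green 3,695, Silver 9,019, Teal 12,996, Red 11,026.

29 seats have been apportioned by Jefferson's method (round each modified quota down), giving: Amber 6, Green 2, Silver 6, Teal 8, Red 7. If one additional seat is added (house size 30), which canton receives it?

Teal

Priority for the next seat is population ÷ (current seats + 1).
Priorities: Amber 1411.857, Green 1231.667, Silver 1288.429, Teal 1444.000, Red 1378.250.
Highest priority: Teal.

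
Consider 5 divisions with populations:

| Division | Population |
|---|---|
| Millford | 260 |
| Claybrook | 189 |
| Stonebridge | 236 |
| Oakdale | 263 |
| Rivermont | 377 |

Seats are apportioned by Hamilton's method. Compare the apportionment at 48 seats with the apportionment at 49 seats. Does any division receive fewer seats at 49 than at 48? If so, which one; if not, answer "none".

none

At 48 seats: Millford 9, Claybrook 7, Stonebridge 9, Oakdale 9, Rivermont 14.
At 49 seats: Millford 9, Claybrook 7, Stonebridge 9, Oakdale 10, Rivermont 14.
No division's allocation decreased.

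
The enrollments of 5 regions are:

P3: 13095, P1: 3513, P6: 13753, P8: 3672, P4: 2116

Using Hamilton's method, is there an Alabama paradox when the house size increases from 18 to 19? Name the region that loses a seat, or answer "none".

none

At 18 seats: P3 6, P1 2, P6 7, P8 2, P4 1.
At 19 seats: P3 7, P1 2, P6 7, P8 2, P4 1.
No region's allocation decreased.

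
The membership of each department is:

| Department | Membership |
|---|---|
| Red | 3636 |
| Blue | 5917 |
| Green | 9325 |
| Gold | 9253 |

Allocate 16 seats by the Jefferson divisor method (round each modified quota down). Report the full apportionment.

Red 2, Blue 3, Green 6, Gold 5

Standard divisor 28131/16 ≈ 1758.188; standard quotas: Red 2.068, Blue 3.365, Green 5.304, Gold 5.263.
Rounding down gives 2, 3, 5, 5 = 15 seats, so the divisor must be adjusted.
With modified divisor 1548: modified quotas Red 2.349, Blue 3.822, Green 6.024, Gold 5.977.
Rounding down: Red 2, Blue 3, Green 6, Gold 5 (total 16).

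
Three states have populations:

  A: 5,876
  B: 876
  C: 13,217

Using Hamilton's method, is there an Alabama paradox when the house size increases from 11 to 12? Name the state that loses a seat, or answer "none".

At 11 seats: A 3, B 1, C 7.
At 12 seats: A 4, B 0, C 8.
B drops from 1 to 0.

B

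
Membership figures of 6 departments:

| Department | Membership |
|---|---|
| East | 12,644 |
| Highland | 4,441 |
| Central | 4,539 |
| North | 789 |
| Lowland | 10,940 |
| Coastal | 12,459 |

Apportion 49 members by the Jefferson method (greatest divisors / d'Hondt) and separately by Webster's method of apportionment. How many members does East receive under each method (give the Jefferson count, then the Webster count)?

Jefferson: East 14, Highland 4, Central 5, North 0, Lowland 12, Coastal 14.
Webster: East 13, Highland 5, Central 5, North 1, Lowland 12, Coastal 13.
East gets 14 under Jefferson and 13 under Webster.

14 and 13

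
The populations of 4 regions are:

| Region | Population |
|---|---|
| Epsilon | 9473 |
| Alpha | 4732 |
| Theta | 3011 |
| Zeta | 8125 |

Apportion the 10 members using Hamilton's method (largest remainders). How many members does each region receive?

Standard divisor: 25341 ÷ 10 ≈ 2534.1.
Standard quotas: Epsilon 3.7382, Alpha 1.8673, Theta 1.1882, Zeta 3.2063.
Lower quotas: Epsilon 3, Alpha 1, Theta 1, Zeta 3 (sum 8, leaving 2 seats).
Remainders in descending order: Alpha 0.8673, Epsilon 0.7382, Zeta 0.2063, Theta 0.1882.
The surplus seats go to Alpha, Epsilon.

Epsilon: 4; Alpha: 2; Theta: 1; Zeta: 3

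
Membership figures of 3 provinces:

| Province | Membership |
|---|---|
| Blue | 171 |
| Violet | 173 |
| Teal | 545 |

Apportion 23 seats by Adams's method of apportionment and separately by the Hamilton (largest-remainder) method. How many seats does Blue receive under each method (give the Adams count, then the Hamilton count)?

5 and 4

Adams: Blue 5, Violet 5, Teal 13.
Hamilton: Blue 4, Violet 5, Teal 14.
Blue gets 5 under Adams and 4 under Hamilton.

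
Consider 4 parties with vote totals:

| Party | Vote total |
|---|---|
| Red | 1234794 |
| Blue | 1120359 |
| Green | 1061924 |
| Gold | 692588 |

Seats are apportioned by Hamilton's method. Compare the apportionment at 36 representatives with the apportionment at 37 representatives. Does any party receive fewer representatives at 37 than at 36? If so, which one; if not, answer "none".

none

At 36 seats: Red 11, Blue 10, Green 9, Gold 6.
At 37 seats: Red 11, Blue 10, Green 10, Gold 6.
No party's allocation decreased.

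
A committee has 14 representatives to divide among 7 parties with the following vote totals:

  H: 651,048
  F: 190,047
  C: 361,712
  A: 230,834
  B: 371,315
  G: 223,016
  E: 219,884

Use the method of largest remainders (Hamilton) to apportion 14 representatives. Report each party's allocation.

Standard divisor: 2247856 ÷ 14 ≈ 160561.143.
Standard quotas: H 4.0548, F 1.1836, C 2.2528, A 1.4377, B 2.3126, G 1.3890, E 1.3695.
Lower quotas: H 4, F 1, C 2, A 1, B 2, G 1, E 1 (sum 12, leaving 2 seats).
Remainders in descending order: A 0.4377, G 0.3890, E 0.3695, B 0.3126, C 0.2528, F 0.1836, H 0.0548.
Largest remainders: A, G receive the extra seats.

H: 4, F: 1, C: 2, A: 2, B: 2, G: 2, E: 1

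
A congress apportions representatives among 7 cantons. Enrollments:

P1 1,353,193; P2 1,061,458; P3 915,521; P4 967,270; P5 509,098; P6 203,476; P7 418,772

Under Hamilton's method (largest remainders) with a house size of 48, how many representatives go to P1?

12

Total 5428788; standard divisor 5428788/48 ≈ 113099.75.
Standard quotas: P1 11.9646, P2 9.3851, P3 8.0948, P4 8.5524, P5 4.5013, P6 1.7991, P7 3.7027.
Lower quotas: P1 11, P2 9, P3 8, P4 8, P5 4, P6 1, P7 3 (sum 44, leaving 4 seats).
Remainders in descending order: P1 0.9646, P6 0.7991, P7 0.7027, P4 0.5524, P5 0.5013, P2 0.3851, P3 0.0948.
The surplus seats go to P1, P6, P7, P4.
P1 receives 12.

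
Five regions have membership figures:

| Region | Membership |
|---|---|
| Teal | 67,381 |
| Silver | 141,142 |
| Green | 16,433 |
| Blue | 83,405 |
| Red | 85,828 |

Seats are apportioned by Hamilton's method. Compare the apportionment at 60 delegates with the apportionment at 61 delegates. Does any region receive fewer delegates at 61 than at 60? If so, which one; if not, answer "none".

none

At 60 seats: Teal 10, Silver 21, Green 3, Blue 13, Red 13.
At 61 seats: Teal 10, Silver 22, Green 3, Blue 13, Red 13.
No region's allocation decreased.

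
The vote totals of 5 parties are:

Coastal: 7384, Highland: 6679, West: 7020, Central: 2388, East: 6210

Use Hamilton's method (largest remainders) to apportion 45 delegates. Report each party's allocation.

The standard divisor is 29681/45 ≈ 659.578.
Standard quotas: Coastal 11.1950, Highland 10.1262, West 10.6432, Central 3.6205, East 9.4151.
Lower quotas: Coastal 11, Highland 10, West 10, Central 3, East 9 (sum 43, leaving 2 seats).
Remainders in descending order: West 0.6432, Central 0.6205, East 0.4151, Coastal 0.1950, Highland 0.1262.
Largest remainders: West, Central receive the extra seats.

Coastal 11; Highland 10; West 11; Central 4; East 9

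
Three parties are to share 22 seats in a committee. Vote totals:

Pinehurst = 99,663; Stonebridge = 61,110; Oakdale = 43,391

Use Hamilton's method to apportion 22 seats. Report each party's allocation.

Pinehurst=11, Stonebridge=6, Oakdale=5

Total 204164; standard divisor 204164/22 ≈ 9280.182.
Standard quotas: Pinehurst 10.7393, Stonebridge 6.5850, Oakdale 4.6757.
Lower quotas: Pinehurst 10, Stonebridge 6, Oakdale 4 (sum 20, leaving 2 seats).
Remainders in descending order: Pinehurst 0.7393, Oakdale 0.6757, Stonebridge 0.5850.
The surplus seats go to Pinehurst, Oakdale.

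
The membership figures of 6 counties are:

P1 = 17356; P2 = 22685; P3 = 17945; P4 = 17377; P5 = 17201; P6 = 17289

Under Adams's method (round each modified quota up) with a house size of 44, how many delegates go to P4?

Standard divisor 109853/44 ≈ 2496.659; standard quotas: P1 6.952, P2 9.086, P3 7.188, P4 6.960, P5 6.890, P6 6.925.
Rounding up gives 7, 10, 8, 7, 7, 7 = 46 seats, so the divisor must be adjusted.
With modified divisor 2700: modified quotas P1 6.428, P2 8.402, P3 6.646, P4 6.436, P5 6.371, P6 6.403.
Rounding up: P1 7, P2 9, P3 7, P4 7, P5 7, P6 7 (total 44).
P4 receives 7.

7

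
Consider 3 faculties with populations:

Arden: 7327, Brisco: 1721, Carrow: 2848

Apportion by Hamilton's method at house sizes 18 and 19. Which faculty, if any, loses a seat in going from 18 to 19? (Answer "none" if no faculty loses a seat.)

none

At 18 seats: Arden 11, Brisco 3, Carrow 4.
At 19 seats: Arden 12, Brisco 3, Carrow 4.
No faculty's allocation decreased.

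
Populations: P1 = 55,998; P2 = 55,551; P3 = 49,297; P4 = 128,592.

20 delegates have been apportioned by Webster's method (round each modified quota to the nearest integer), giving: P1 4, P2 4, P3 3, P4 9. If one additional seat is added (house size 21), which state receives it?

Priority for the next seat is population ÷ (current seats + 0.5).
Priorities: P1 12444.000, P2 12344.667, P3 14084.857, P4 13536.000.
Highest priority: P3.

P3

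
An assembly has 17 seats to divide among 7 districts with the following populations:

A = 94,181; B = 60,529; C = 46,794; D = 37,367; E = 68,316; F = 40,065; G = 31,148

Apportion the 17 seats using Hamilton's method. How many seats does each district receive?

Total 378400; standard divisor 378400/17 ≈ 22258.824.
Standard quotas: A 4.2312, B 2.7193, C 2.1023, D 1.6787, E 3.0692, F 1.8000, G 1.3994.
Lower quotas: A 4, B 2, C 2, D 1, E 3, F 1, G 1 (sum 14, leaving 3 seats).
Remainders in descending order: F 0.8000, B 0.7193, D 0.6787, G 0.3994, A 0.2312, C 0.1023, E 0.0692.
Largest remainders: F, B, D receive the extra seats.

A 4; B 3; C 2; D 2; E 3; F 2; G 1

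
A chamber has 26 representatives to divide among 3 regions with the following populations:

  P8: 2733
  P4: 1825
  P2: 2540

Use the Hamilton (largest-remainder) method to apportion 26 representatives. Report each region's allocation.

Standard divisor: 7098 ÷ 26 = 273.
Standard quotas: P8 10.011, P4 6.685, P2 9.304.
Lower quotas: P8 10, P4 6, P2 9 (sum 25, leaving 1 seat).
Remainders in descending order: P4 0.685, P2 0.304, P8 0.011.
The surplus seat goes to P4.

P8 10, P4 7, P2 9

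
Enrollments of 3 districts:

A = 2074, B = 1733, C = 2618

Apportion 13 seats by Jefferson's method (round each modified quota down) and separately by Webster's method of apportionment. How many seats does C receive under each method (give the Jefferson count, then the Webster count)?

Jefferson: A 4, B 3, C 6.
Webster: A 4, B 4, C 5.
C gets 6 under Jefferson and 5 under Webster.

6 and 5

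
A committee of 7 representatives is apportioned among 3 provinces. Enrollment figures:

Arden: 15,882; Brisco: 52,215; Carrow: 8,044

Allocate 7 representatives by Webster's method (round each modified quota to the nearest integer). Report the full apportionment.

Standard divisor 76141/7 ≈ 10877.286; standard quotas: Arden 1.460, Brisco 4.800, Carrow 0.740.
Rounding to the nearest integer gives Arden 1, Brisco 5, Carrow 1 — total 7, matching the house size, so no adjustment is needed.

Arden 1, Brisco 5, Carrow 1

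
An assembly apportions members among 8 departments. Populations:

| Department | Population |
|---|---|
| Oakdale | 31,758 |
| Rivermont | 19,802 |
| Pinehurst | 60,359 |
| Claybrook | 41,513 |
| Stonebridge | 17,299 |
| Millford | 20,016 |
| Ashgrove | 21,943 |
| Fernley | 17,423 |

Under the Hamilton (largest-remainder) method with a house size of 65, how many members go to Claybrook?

12

Standard divisor: 230113 ÷ 65 ≈ 3540.2.
Standard quotas: Oakdale 8.9707, Rivermont 5.5935, Pinehurst 17.0496, Claybrook 11.7262, Stonebridge 4.8864, Millford 5.6539, Ashgrove 6.1982, Fernley 4.9215.
Lower quotas: Oakdale 8, Rivermont 5, Pinehurst 17, Claybrook 11, Stonebridge 4, Millford 5, Ashgrove 6, Fernley 4 (sum 60, leaving 5 seats).
Remainders in descending order: Oakdale 0.9707, Fernley 0.9215, Stonebridge 0.8864, Claybrook 0.7262, Millford 0.6539, Rivermont 0.5935, Ashgrove 0.1982, Pinehurst 0.0496.
The surplus seats go to Oakdale, Fernley, Stonebridge, Claybrook, Millford.
Claybrook receives 12.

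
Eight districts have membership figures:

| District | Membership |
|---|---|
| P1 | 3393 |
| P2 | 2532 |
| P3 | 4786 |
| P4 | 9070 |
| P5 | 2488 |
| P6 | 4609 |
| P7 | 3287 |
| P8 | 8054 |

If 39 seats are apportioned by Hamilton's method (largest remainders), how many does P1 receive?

Total 38219; standard divisor 38219/39 ≈ 979.974.
Standard quotas: P1 3.4623, P2 2.5837, P3 4.8838, P4 9.2553, P5 2.5388, P6 4.7032, P7 3.3542, P8 8.2186.
Lower quotas: P1 3, P2 2, P3 4, P4 9, P5 2, P6 4, P7 3, P8 8 (sum 35, leaving 4 seats).
Remainders in descending order: P3 0.8838, P6 0.7032, P2 0.5837, P5 0.5388, P1 0.4623, P7 0.3542, P4 0.2553, P8 0.2186.
The surplus seats go to P3, P6, P2, P5.
P1 receives 3.

3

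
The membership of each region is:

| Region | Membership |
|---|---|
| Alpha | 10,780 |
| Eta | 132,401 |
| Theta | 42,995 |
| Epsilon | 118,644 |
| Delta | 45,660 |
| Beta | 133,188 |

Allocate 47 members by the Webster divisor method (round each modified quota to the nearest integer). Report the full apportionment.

Standard divisor 483668/47 ≈ 10290.809; standard quotas: Alpha 1.048, Eta 12.866, Theta 4.178, Epsilon 11.529, Delta 4.437, Beta 12.942.
Rounding to the nearest integer gives Alpha 1, Eta 13, Theta 4, Epsilon 12, Delta 4, Beta 13 — total 47, matching the house size, so no adjustment is needed.

Alpha: 1, Eta: 13, Theta: 4, Epsilon: 12, Delta: 4, Beta: 13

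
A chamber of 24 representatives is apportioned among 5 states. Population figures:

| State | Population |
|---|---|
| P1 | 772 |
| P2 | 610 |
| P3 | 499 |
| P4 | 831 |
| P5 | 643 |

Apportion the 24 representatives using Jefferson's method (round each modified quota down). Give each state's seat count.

Standard divisor 3355/24 ≈ 139.792; standard quotas: P1 5.523, P2 4.364, P3 3.570, P4 5.945, P5 4.600.
Rounding down gives 5, 4, 3, 5, 4 = 21 seats, so the divisor must be adjusted.
With modified divisor 127: modified quotas P1 6.079, P2 4.803, P3 3.929, P4 6.543, P5 5.063.
Rounding down: P1 6, P2 4, P3 3, P4 6, P5 5 (total 24).

P1: 6, P2: 4, P3: 3, P4: 6, P5: 5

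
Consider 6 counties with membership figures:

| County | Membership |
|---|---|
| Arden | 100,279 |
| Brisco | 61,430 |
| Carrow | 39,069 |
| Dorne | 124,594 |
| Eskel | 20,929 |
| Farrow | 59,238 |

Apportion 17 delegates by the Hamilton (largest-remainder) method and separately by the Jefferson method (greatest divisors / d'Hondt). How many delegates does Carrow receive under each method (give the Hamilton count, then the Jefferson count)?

2 and 1

Hamilton: Arden 4, Brisco 3, Carrow 2, Dorne 5, Eskel 1, Farrow 2.
Jefferson: Arden 4, Brisco 3, Carrow 1, Dorne 6, Eskel 1, Farrow 2.
Carrow gets 2 under Hamilton and 1 under Jefferson.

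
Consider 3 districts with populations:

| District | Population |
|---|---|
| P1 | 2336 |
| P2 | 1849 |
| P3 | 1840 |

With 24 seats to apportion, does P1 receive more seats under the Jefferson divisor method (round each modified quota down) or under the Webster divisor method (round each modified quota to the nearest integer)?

Jefferson

Jefferson: P1 10, P2 7, P3 7.
Webster: P1 9, P2 8, P3 7.
P1 gets 10 under Jefferson and 9 under Webster.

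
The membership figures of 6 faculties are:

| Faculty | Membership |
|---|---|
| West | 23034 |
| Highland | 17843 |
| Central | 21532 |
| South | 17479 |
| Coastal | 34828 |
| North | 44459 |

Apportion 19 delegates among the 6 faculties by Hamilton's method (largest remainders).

The standard divisor is 159175/19 ≈ 8377.632.
Standard quotas: West 2.7495, Highland 2.1298, Central 2.5702, South 2.0864, Coastal 4.1573, North 5.3069.
Lower quotas: West 2, Highland 2, Central 2, South 2, Coastal 4, North 5 (sum 17, leaving 2 seats).
Remainders in descending order: West 0.7495, Central 0.5702, North 0.3069, Coastal 0.1573, Highland 0.1298, South 0.0864.
The surplus seats go to West, Central.

West=3, Highland=2, Central=3, South=2, Coastal=4, North=5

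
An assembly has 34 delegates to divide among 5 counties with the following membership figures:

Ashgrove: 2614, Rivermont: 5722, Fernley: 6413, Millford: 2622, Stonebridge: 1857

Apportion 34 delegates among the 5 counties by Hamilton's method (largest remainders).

Ashgrove=5; Rivermont=10; Fernley=11; Millford=5; Stonebridge=3

Standard divisor: 19228 ÷ 34 ≈ 565.529.
Standard quotas: Ashgrove 4.6222, Rivermont 10.1180, Fernley 11.3398, Millford 4.6364, Stonebridge 3.2836.
Lower quotas: Ashgrove 4, Rivermont 10, Fernley 11, Millford 4, Stonebridge 3 (sum 32, leaving 2 seats).
Remainders in descending order: Millford 0.6364, Ashgrove 0.6222, Fernley 0.3398, Stonebridge 0.2836, Rivermont 0.1180.
The surplus seats go to Millford, Ashgrove.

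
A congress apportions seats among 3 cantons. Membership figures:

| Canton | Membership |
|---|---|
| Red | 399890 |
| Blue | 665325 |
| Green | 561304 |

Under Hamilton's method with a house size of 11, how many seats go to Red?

The standard divisor is 1626519/11 ≈ 147865.364.
Standard quotas: Red 2.7044, Blue 4.4995, Green 3.7960.
Lower quotas: Red 2, Blue 4, Green 3 (sum 9, leaving 2 seats).
Remainders in descending order: Green 0.7960, Red 0.7044, Blue 0.4995.
The surplus seats go to Green, Red.
Red receives 3.

3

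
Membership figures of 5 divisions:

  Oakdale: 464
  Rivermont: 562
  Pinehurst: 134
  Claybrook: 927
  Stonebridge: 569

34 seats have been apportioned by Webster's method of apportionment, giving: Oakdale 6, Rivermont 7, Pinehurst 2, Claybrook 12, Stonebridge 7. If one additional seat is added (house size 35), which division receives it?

Stonebridge

Priority for the next seat is population ÷ (current seats + 0.5).
Priorities: Oakdale 71.385, Rivermont 74.933, Pinehurst 53.600, Claybrook 74.160, Stonebridge 75.867.
Highest priority: Stonebridge.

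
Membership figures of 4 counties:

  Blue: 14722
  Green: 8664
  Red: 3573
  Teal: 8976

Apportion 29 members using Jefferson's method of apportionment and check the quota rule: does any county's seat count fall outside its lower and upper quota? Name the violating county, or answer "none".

none

Standard quotas: Blue 11.881, Green 6.992, Red 2.883, Teal 7.244.
Jefferson allocation: Blue 12, Green 7, Red 3, Teal 7.
Every allocation lies between the lower and upper quota.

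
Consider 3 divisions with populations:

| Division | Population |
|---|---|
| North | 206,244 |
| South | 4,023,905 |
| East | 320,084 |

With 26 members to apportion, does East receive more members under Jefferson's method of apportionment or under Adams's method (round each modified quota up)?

Adams

Jefferson: North 1, South 24, East 1.
Adams: North 2, South 22, East 2.
East gets 1 under Jefferson and 2 under Adams.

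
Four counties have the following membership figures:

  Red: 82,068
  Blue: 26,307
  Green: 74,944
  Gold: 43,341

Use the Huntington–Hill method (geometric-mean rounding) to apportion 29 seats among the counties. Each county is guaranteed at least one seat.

With divisor 7862: modified quotas Red 10.439, Blue 3.346, Green 9.532, Gold 5.513.
Geometric-mean thresholds: Red √(10·11)=10.488, Blue √(3·4)=3.464, Green √(9·10)=9.487, Gold √(5·6)=5.477.
Each quota rounded against its threshold gives Red 10, Blue 3, Green 10, Gold 6 (total 29).

Red: 10, Blue: 3, Green: 10, Gold: 6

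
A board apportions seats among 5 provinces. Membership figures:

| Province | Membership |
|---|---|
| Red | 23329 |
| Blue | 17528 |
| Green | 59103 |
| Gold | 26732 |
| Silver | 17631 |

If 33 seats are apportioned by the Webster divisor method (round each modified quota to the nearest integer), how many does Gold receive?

Standard divisor 144323/33 ≈ 4373.424; standard quotas: Red 5.334, Blue 4.008, Green 13.514, Gold 6.112, Silver 4.031.
Rounding to the nearest integer gives Red 5, Blue 4, Green 14, Gold 6, Silver 4 — total 33, matching the house size, so no adjustment is needed.
Gold receives 6.

6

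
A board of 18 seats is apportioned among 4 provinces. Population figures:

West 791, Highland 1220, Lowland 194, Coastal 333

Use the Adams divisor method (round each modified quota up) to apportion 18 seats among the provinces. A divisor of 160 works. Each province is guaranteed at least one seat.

With modified divisor 160: modified quotas West 4.944, Highland 7.625, Lowland 1.212, Coastal 2.081.
Rounding up: West 5, Highland 8, Lowland 2, Coastal 3 (total 18).

West: 5, Highland: 8, Lowland: 2, Coastal: 3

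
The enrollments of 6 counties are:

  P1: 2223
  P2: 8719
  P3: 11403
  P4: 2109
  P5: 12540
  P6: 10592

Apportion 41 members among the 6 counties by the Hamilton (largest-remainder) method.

P1: 2, P2: 7, P3: 10, P4: 2, P5: 11, P6: 9

The standard divisor is 47586/41 ≈ 1160.634.
Standard quotas: P1 1.9153, P2 7.5123, P3 9.8248, P4 1.8171, P5 10.8044, P6 9.1260.
Lower quotas: P1 1, P2 7, P3 9, P4 1, P5 10, P6 9 (sum 37, leaving 4 seats).
Remainders in descending order: P1 0.9153, P3 0.8248, P4 0.8171, P5 0.8044, P2 0.5123, P6 0.1260.
The surplus seats go to P1, P3, P4, P5.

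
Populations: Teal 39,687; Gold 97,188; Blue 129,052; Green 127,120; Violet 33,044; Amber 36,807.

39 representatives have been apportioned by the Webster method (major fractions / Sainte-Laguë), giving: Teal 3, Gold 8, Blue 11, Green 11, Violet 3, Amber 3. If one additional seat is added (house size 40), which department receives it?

Gold

Priority for the next seat is population ÷ (current seats + 0.5).
Priorities: Teal 11339.143, Gold 11433.882, Blue 11221.913, Green 11053.913, Violet 9441.143, Amber 10516.286.
Highest priority: Gold.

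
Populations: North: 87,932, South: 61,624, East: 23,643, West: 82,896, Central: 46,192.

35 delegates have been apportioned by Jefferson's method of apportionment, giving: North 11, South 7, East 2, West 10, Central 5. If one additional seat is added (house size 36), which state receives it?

East

Priority for the next seat is population ÷ (current seats + 1).
Priorities: North 7327.667, South 7703.000, East 7881.000, West 7536.000, Central 7698.667.
Highest priority: East.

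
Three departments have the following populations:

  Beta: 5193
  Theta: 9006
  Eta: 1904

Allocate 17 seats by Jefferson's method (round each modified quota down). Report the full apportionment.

Standard divisor 16103/17 ≈ 947.235; standard quotas: Beta 5.482, Theta 9.508, Eta 2.010.
Rounding down gives 5, 9, 2 = 16 seats, so the divisor must be adjusted.
With modified divisor 880: modified quotas Beta 5.901, Theta 10.234, Eta 2.164.
Rounding down: Beta 5, Theta 10, Eta 2 (total 17).

Beta 5, Theta 10, Eta 2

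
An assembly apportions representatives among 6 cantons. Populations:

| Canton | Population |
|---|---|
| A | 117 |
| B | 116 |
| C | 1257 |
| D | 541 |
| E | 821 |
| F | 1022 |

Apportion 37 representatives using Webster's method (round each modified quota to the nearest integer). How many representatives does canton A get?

1

Standard divisor 3874/37 ≈ 104.703; standard quotas: A 1.117, B 1.108, C 12.005, D 5.167, E 7.841, F 9.761.
Rounding to the nearest integer gives A 1, B 1, C 12, D 5, E 8, F 10 — total 37, matching the house size, so no adjustment is needed.
A receives 1.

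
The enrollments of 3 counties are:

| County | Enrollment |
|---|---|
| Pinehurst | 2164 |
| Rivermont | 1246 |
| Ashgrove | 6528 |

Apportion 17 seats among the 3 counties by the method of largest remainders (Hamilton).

Pinehurst: 4; Rivermont: 2; Ashgrove: 11

The standard divisor is 9938/17 ≈ 584.588.
Standard quotas: Pinehurst 3.7018, Rivermont 2.1314, Ashgrove 11.1668.
Lower quotas: Pinehurst 3, Rivermont 2, Ashgrove 11 (sum 16, leaving 1 seat).
Remainders in descending order: Pinehurst 0.7018, Ashgrove 0.1668, Rivermont 0.1314.
The surplus seat goes to Pinehurst.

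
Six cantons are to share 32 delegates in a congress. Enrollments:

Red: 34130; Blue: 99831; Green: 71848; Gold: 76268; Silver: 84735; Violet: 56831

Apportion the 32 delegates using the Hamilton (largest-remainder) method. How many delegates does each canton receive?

The standard divisor is 423643/32 ≈ 13238.844.
Standard quotas: Red 2.5780, Blue 7.5408, Green 5.4271, Gold 5.7609, Silver 6.4005, Violet 4.2927.
Lower quotas: Red 2, Blue 7, Green 5, Gold 5, Silver 6, Violet 4 (sum 29, leaving 3 seats).
Remainders in descending order: Gold 0.7609, Red 0.5780, Blue 0.5408, Green 0.4271, Silver 0.4005, Violet 0.2927.
The surplus seats go to Gold, Red, Blue.

Red 3, Blue 8, Green 5, Gold 6, Silver 6, Violet 4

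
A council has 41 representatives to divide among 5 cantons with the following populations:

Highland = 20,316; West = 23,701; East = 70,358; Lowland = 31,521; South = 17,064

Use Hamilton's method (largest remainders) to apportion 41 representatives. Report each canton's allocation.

Standard divisor: 162960 ÷ 41 ≈ 3974.634.
Standard quotas: Highland 5.1114, West 5.9631, East 17.7018, Lowland 7.9305, South 4.2932.
Lower quotas: Highland 5, West 5, East 17, Lowland 7, South 4 (sum 38, leaving 3 seats).
Remainders in descending order: West 0.9631, Lowland 0.9305, East 0.7018, South 0.2932, Highland 0.1114.
The surplus seats go to West, Lowland, East.

Highland: 5; West: 6; East: 18; Lowland: 8; South: 4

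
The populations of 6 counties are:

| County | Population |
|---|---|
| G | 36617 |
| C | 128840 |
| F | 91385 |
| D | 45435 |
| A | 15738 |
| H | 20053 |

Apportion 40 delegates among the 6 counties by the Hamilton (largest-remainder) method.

G 4, C 15, F 11, D 6, A 2, H 2

Total 338068; standard divisor 338068/40 ≈ 8451.7.
Standard quotas: G 4.3325, C 15.2443, F 10.8126, D 5.3758, A 1.8621, H 2.3727.
Lower quotas: G 4, C 15, F 10, D 5, A 1, H 2 (sum 37, leaving 3 seats).
Remainders in descending order: A 0.8621, F 0.8126, D 0.3758, H 0.3727, G 0.3325, C 0.2443.
Largest remainders: A, F, D receive the extra seats.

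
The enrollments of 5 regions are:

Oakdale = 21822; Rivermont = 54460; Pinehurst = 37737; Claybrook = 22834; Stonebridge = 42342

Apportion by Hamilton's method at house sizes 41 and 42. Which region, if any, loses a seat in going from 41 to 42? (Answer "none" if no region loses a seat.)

At 41 seats: Oakdale 5, Rivermont 12, Pinehurst 9, Claybrook 5, Stonebridge 10.
At 42 seats: Oakdale 5, Rivermont 13, Pinehurst 9, Claybrook 5, Stonebridge 10.
No region's allocation decreased.

none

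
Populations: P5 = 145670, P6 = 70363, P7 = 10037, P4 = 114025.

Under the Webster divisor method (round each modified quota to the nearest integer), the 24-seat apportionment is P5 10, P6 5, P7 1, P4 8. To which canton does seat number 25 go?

Priority for the next seat is population ÷ (current seats + 0.5).
Priorities: P5 13873.333, P6 12793.273, P7 6691.333, P4 13414.706.
Highest priority: P5.

P5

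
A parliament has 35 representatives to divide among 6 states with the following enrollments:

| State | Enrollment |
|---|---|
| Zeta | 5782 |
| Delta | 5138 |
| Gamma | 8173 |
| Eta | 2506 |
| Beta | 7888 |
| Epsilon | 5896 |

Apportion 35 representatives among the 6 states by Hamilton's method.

Zeta=6, Delta=5, Gamma=8, Eta=2, Beta=8, Epsilon=6

The standard divisor is 35383/35 ≈ 1010.943.
Standard quotas: Zeta 5.7194, Delta 5.0824, Gamma 8.0845, Eta 2.4789, Beta 7.8026, Epsilon 5.8322.
Lower quotas: Zeta 5, Delta 5, Gamma 8, Eta 2, Beta 7, Epsilon 5 (sum 32, leaving 3 seats).
Remainders in descending order: Epsilon 0.8322, Beta 0.8026, Zeta 0.7194, Eta 0.4789, Gamma 0.0845, Delta 0.0824.
The surplus seats go to Epsilon, Beta, Zeta.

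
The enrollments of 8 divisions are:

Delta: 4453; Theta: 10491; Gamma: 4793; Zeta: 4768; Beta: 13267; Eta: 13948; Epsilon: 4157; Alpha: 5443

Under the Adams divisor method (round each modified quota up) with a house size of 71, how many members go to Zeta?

Standard divisor 61320/71 ≈ 863.662; standard quotas: Delta 5.156, Theta 12.147, Gamma 5.550, Zeta 5.521, Beta 15.361, Eta 16.150, Epsilon 4.813, Alpha 6.302.
Rounding up gives 6, 13, 6, 6, 16, 17, 5, 7 = 76 seats, so the divisor must be adjusted.
With modified divisor 920: modified quotas Delta 4.840, Theta 11.403, Gamma 5.210, Zeta 5.183, Beta 14.421, Eta 15.161, Epsilon 4.518, Alpha 5.916.
Rounding up: Delta 5, Theta 12, Gamma 6, Zeta 6, Beta 15, Eta 16, Epsilon 5, Alpha 6 (total 71).
Zeta receives 6.

6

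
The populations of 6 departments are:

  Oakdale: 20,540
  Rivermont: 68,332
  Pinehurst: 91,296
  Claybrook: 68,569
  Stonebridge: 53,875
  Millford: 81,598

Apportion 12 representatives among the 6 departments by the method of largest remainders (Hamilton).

Total 384210; standard divisor 384210/12 ≈ 32017.5.
Standard quotas: Oakdale 0.6415, Rivermont 2.1342, Pinehurst 2.8514, Claybrook 2.1416, Stonebridge 1.6827, Millford 2.5485.
Lower quotas: Oakdale 0, Rivermont 2, Pinehurst 2, Claybrook 2, Stonebridge 1, Millford 2 (sum 9, leaving 3 seats).
Remainders in descending order: Pinehurst 0.8514, Stonebridge 0.6827, Oakdale 0.6415, Millford 0.5485, Claybrook 0.1416, Rivermont 0.1342.
Largest remainders: Pinehurst, Stonebridge, Oakdale receive the extra seats.

Oakdale: 1, Rivermont: 2, Pinehurst: 3, Claybrook: 2, Stonebridge: 2, Millford: 2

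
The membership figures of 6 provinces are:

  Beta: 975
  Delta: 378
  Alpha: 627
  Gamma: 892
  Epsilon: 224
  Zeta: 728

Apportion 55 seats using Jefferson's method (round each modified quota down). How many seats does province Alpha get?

9

Standard divisor 3824/55 ≈ 69.527; standard quotas: Beta 14.023, Delta 5.437, Alpha 9.018, Gamma 12.829, Epsilon 3.222, Zeta 10.471.
Rounding down gives 14, 5, 9, 12, 3, 10 = 53 seats, so the divisor must be adjusted.
With modified divisor 66: modified quotas Beta 14.773, Delta 5.727, Alpha 9.500, Gamma 13.515, Epsilon 3.394, Zeta 11.030.
Rounding down: Beta 14, Delta 5, Alpha 9, Gamma 13, Epsilon 3, Zeta 11 (total 55).
Alpha receives 9.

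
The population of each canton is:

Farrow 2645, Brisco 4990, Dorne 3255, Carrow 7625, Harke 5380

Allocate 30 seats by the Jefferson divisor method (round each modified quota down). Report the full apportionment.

Standard divisor 23895/30 ≈ 796.5; standard quotas: Farrow 3.321, Brisco 6.265, Dorne 4.087, Carrow 9.573, Harke 6.755.
Rounding down gives 3, 6, 4, 9, 6 = 28 seats, so the divisor must be adjusted.
With modified divisor 740: modified quotas Farrow 3.574, Brisco 6.743, Dorne 4.399, Carrow 10.304, Harke 7.270.
Rounding down: Farrow 3, Brisco 6, Dorne 4, Carrow 10, Harke 7 (total 30).

Farrow 3, Brisco 6, Dorne 4, Carrow 10, Harke 7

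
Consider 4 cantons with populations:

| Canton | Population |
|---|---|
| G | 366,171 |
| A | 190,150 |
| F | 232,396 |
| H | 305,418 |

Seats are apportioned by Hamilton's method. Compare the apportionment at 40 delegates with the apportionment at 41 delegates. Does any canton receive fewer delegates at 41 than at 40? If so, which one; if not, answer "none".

At 40 seats: G 13, A 7, F 9, H 11.
At 41 seats: G 14, A 7, F 9, H 11.
No canton's allocation decreased.

none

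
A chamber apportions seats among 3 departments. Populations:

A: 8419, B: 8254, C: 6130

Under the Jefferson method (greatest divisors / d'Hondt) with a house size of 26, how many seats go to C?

7

Standard divisor 22803/26 ≈ 877.038; standard quotas: A 9.599, B 9.411, C 6.989.
Rounding down gives 9, 9, 6 = 24 seats, so the divisor must be adjusted.
With modified divisor 830: modified quotas A 10.143, B 9.945, C 7.386.
Rounding down: A 10, B 9, C 7 (total 26).
C receives 7.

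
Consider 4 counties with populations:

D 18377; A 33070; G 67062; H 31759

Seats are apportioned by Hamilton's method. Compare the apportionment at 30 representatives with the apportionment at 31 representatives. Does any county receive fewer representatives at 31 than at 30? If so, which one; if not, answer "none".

none

At 30 seats: D 4, A 7, G 13, H 6.
At 31 seats: D 4, A 7, G 14, H 6.
No county's allocation decreased.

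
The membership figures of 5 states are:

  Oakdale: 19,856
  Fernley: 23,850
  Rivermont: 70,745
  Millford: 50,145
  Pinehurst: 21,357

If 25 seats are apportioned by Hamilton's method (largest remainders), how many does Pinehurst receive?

The standard divisor is 185953/25 ≈ 7438.12.
Standard quotas: Oakdale 2.6695, Fernley 3.2065, Rivermont 9.5111, Millford 6.7416, Pinehurst 2.8713.
Lower quotas: Oakdale 2, Fernley 3, Rivermont 9, Millford 6, Pinehurst 2 (sum 22, leaving 3 seats).
Remainders in descending order: Pinehurst 0.8713, Millford 0.7416, Oakdale 0.6695, Rivermont 0.5111, Fernley 0.2065.
The surplus seats go to Pinehurst, Millford, Oakdale.
Pinehurst receives 3.

3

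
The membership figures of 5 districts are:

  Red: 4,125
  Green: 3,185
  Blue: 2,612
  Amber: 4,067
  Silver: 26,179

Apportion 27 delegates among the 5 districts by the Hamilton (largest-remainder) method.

Red=3, Green=2, Blue=2, Amber=3, Silver=17

Standard divisor: 40168 ÷ 27 ≈ 1487.704.
Standard quotas: Red 2.7727, Green 2.1409, Blue 1.7557, Amber 2.7337, Silver 17.5969.
Lower quotas: Red 2, Green 2, Blue 1, Amber 2, Silver 17 (sum 24, leaving 3 seats).
Remainders in descending order: Red 0.7727, Blue 0.7557, Amber 0.7337, Silver 0.5969, Green 0.1409.
The surplus seats go to Red, Blue, Amber.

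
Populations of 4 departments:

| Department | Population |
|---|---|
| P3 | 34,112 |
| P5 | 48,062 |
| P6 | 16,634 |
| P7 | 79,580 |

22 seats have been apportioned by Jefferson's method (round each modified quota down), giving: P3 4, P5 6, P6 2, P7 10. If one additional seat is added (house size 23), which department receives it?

Priority for the next seat is population ÷ (current seats + 1).
Priorities: P3 6822.400, P5 6866.000, P6 5544.667, P7 7234.545.
Highest priority: P7.

P7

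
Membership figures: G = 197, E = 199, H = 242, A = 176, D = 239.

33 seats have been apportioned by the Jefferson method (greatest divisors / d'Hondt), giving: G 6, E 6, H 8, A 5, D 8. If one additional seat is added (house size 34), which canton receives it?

Priority for the next seat is population ÷ (current seats + 1).
Priorities: G 28.143, E 28.429, H 26.889, A 29.333, D 26.556.
Highest priority: A.

A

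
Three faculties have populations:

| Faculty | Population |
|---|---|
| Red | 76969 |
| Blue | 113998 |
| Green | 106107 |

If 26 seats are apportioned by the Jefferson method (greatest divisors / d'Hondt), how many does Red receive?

Standard divisor 297074/26 ≈ 11425.923; standard quotas: Red 6.736, Blue 9.977, Green 9.287.
Rounding down gives 6, 9, 9 = 24 seats, so the divisor must be adjusted.
With modified divisor 10800: modified quotas Red 7.127, Blue 10.555, Green 9.825.
Rounding down: Red 7, Blue 10, Green 9 (total 26).
Red receives 7.

7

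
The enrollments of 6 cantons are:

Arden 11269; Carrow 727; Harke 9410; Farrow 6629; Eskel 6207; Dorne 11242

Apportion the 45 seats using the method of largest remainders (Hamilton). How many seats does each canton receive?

Arden 11; Carrow 1; Harke 9; Farrow 7; Eskel 6; Dorne 11

Standard divisor: 45484 ÷ 45 ≈ 1010.756.
Standard quotas: Arden 11.1491, Carrow 0.7193, Harke 9.3099, Farrow 6.5585, Eskel 6.1410, Dorne 11.1224.
Lower quotas: Arden 11, Carrow 0, Harke 9, Farrow 6, Eskel 6, Dorne 11 (sum 43, leaving 2 seats).
Remainders in descending order: Carrow 0.7193, Farrow 0.5585, Harke 0.3099, Arden 0.1491, Eskel 0.1410, Dorne 0.1224.
Largest remainders: Carrow, Farrow receive the extra seats.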